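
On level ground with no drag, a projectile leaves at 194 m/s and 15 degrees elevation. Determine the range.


R = v0^2 * sin(2*theta) / g = 194^2 * sin(2*15°) / 9.81 = 1918 m

1918 m


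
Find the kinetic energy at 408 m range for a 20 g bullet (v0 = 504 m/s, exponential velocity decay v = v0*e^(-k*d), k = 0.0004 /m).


v = v0*exp(-k*d) = 504*exp(-0.0004*408) = 428.108 m/s
E = 0.5*m*v^2 = 0.5*0.02*428.108^2 = 1833 J

1833 J


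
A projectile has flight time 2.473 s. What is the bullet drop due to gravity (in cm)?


drop = 0.5*g*t^2 = 0.5*9.81*2.473^2 = 29.9977 m ≈ 3000 cm

3000 cm


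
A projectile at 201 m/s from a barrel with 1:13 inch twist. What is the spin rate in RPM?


twist_m = 13*0.0254 = 0.3302 m
spin = v/twist = 201/0.3302 = 608.722 rev/s
RPM = spin*60 = 608.722*60 ≈ 36523 RPM

36523 RPM


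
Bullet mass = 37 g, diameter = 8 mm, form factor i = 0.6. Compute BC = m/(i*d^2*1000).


BC = m/(i*d^2*1000) = 37/(0.6 * 8^2 * 1000) = 0.0009635

0.0009635


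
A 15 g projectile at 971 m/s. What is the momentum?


p = m*v = 0.015*971 = 14.56 kg·m/s

14.56 kg·m/s


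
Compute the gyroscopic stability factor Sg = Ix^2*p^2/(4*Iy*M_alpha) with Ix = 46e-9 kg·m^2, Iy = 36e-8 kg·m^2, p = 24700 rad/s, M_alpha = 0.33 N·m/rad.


Sg = Ix^2 * p^2 / (4 * Iy * M_alpha) = (46e-9)^2 * 24700^2 / (4 * 36e-8 * 0.33) = 2.717

2.717


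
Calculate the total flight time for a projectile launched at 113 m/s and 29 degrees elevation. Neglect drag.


T = 2*v0*sin(theta)/g = 2*113*sin(29°)/9.81 = 11.17 s

11.17 s


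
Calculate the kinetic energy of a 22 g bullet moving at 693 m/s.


E = 0.5*m*v^2 = 0.5*0.022*693^2 = 5283 J

5283 J


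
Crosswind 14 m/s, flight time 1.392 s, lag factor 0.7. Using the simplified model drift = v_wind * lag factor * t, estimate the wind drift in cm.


drift = v_wind * lag * t = 14 * 0.7 * 1.392 = 13.6416 m ≈ 1364 cm

1364 cm


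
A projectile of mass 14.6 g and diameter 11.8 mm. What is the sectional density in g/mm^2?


SD = m/d^2 = 14.6/11.8^2 = 0.1049 g/mm^2

0.1049 g/mm^2


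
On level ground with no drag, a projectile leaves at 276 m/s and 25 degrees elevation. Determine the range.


R = v0^2 * sin(2*theta) / g = 276^2 * sin(2*25°) / 9.81 = 5948 m

5948 m


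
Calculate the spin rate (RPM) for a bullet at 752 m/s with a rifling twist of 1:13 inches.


twist_m = 13*0.0254 = 0.3302 m
spin = v/twist = 752/0.3302 = 2277.408 rev/s
RPM = spin*60 = 2277.408*60 ≈ 136644 RPM

136644 RPM


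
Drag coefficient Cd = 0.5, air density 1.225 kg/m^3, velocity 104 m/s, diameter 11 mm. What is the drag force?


A = pi*(d/2)^2 = pi*(11/2000)^2 = 9.50332e-05 m^2
Fd = 0.5*Cd*rho*A*v^2 = 0.5*0.5*1.225*9.50332e-05*104^2 = 0.3148 N

0.3148 N


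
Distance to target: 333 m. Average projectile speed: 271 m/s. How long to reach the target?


t = d/v = 333/271 = 1.229 s

1.229 s


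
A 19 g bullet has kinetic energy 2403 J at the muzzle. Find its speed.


v = sqrt(2*E/m) = sqrt(2*2403/0.019) = 502.9 m/s

502.9 m/s


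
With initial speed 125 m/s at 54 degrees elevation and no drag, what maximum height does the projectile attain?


H = (v0*sin(theta))^2 / (2g) = (125*sin(54°))^2 / (2*9.81) = 521.2 m

521.2 m


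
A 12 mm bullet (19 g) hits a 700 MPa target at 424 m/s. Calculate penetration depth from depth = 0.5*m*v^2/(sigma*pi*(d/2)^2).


A = pi*(d/2)^2 = pi*(12/2)^2 = 113.097 mm^2
E = 0.5*m*v^2 = 0.5*0.019*424^2 = 1707.87 J
depth = E/(sigma*A) = 1707.87 J / (700 MPa * 113.097 mm^2) = 1707.87/(700 * 113.097) m = 0.0215727 m ≈ 21.57 mm

21.57 mm


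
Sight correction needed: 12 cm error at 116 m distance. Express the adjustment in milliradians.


1 mrad subtends 1 cm per 10 m of range, so adj = error_cm / (dist_m / 10) = 12 / (116/10) = 1.034 mrad

1.034 mrad


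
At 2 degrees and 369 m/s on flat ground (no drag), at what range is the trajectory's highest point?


R = v0^2*sin(2*theta)/g = 369^2*sin(2*2°)/9.81 = 968.207 m
apex_dist = R/2 = 968.207/2 = 484.1 m

484.1 m


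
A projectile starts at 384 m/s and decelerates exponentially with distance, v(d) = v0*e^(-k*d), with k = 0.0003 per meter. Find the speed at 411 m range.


v = v0*exp(-k*d) = 384*exp(-0.0003*411) = 339.5 m/s

339.5 m/s


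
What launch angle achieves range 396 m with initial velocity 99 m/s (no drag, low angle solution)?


sin(2*theta) = R*g/v0^2 = 396*9.81/99^2 = 0.396364, theta = arcsin(0.396364)/2 = 11.68°

11.68 degrees


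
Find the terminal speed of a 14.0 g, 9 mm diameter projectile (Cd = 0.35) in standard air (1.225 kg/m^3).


A = pi*(d/2)^2 = pi*(9/2000)^2 = 6.36173e-05 m^2
vt = sqrt(2mg/(Cd*rho*A)) = sqrt(2*0.014*9.81/(0.35 * 1.225 * 6.36173e-05)) = 100.4 m/s

100.4 m/s


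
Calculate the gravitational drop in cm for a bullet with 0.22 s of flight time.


drop = 0.5*g*t^2 = 0.5*9.81*0.22^2 = 0.237402 m ≈ 23.74 cm

23.74 cm


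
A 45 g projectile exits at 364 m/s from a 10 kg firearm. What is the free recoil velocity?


v_recoil = m_p * v_p / m_gun = 0.045 * 364 / 10 = 1.638 m/s

1.638 m/s


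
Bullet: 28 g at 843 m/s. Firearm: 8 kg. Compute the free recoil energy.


v_r = m_p*v_p/m_gun = 0.028*843/8 = 2.9505 m/s, E_r = 0.5*m_gun*v_r^2 = 0.5*8*2.9505^2 = 34.82 J

34.82 J


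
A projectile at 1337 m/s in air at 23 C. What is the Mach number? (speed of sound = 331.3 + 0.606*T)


a = 331.3 + 0.606*(23) = 345.238 m/s
M = v/a = 1337/345.238 = 3.873

3.873


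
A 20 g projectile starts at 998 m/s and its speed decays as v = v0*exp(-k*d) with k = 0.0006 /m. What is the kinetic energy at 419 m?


v = v0*exp(-k*d) = 998*exp(-0.0006*419) = 776.156 m/s
E = 0.5*m*v^2 = 0.5*0.02*776.156^2 = 6024 J

6024 J


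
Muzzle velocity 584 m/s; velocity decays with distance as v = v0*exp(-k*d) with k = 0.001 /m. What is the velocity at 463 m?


v = v0*exp(-k*d) = 584*exp(-0.001*463) = 367.6 m/s

367.6 m/s


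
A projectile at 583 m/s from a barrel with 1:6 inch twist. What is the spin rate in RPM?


twist_m = 6*0.0254 = 0.1524 m
spin = v/twist = 583/0.1524 = 3825.459 rev/s
RPM = spin*60 = 3825.459*60 ≈ 229528 RPM

229528 RPM


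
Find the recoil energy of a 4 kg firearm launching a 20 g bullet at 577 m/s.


v_r = m_p*v_p/m_gun = 0.02*577/4 = 2.885 m/s, E_r = 0.5*m_gun*v_r^2 = 0.5*4*2.885^2 = 16.65 J

16.65 J


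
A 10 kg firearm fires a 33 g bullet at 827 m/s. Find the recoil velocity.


v_recoil = m_p * v_p / m_gun = 0.033 * 827 / 10 = 2.729 m/s

2.729 m/s


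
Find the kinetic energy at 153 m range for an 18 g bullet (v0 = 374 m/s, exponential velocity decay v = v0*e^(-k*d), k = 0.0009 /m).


v = v0*exp(-k*d) = 374*exp(-0.0009*153) = 325.889 m/s
E = 0.5*m*v^2 = 0.5*0.018*325.889^2 = 955.8 J

955.8 J


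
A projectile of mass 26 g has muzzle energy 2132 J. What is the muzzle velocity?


v = sqrt(2*E/m) = sqrt(2*2132/0.026) = 405 m/s

405 m/s


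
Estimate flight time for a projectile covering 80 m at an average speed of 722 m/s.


t = d/v = 80/722 = 0.1108 s

0.1108 s


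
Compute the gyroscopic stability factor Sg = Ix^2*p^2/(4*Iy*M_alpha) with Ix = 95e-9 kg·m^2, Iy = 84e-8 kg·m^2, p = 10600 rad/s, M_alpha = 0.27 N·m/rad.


Sg = Ix^2 * p^2 / (4 * Iy * M_alpha) = (95e-9)^2 * 10600^2 / (4 * 84e-8 * 0.27) = 1.118

1.118


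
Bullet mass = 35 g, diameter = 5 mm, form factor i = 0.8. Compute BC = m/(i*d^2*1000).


BC = m/(i*d^2*1000) = 35/(0.8 * 5^2 * 1000) = 0.00175

0.00175


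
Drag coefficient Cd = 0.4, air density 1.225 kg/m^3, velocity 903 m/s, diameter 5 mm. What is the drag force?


A = pi*(d/2)^2 = pi*(5/2000)^2 = 1.96350e-05 m^2
Fd = 0.5*Cd*rho*A*v^2 = 0.5*0.4*1.225*1.96350e-05*903^2 = 3.923 N

3.923 N


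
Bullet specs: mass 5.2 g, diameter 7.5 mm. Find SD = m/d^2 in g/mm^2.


SD = m/d^2 = 5.2/7.5^2 = 0.09244 g/mm^2

0.09244 g/mm^2


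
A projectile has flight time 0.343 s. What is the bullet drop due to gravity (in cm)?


drop = 0.5*g*t^2 = 0.5*9.81*0.343^2 = 0.577068 m ≈ 57.71 cm

57.71 cm


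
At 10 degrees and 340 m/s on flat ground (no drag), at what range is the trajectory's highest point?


R = v0^2*sin(2*theta)/g = 340^2*sin(2*10°)/9.81 = 4030.33 m
apex_dist = R/2 = 4030.33/2 = 2015 m

2015 m


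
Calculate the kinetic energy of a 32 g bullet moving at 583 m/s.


E = 0.5*m*v^2 = 0.5*0.032*583^2 = 5438 J

5438 J


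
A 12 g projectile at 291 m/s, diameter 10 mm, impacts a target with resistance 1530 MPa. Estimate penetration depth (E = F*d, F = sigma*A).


A = pi*(d/2)^2 = pi*(10/2)^2 = 78.5398 mm^2
E = 0.5*m*v^2 = 0.5*0.012*291^2 = 508.086 J
depth = E/(sigma*A) = 508.086 J / (1530 MPa * 78.5398 mm^2) = 508.086/(1530 * 78.5398) m = 0.0042282 m ≈ 4.228 mm

4.228 mm


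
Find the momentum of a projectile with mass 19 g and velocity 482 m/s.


p = m*v = 0.019*482 = 9.158 kg·m/s

9.158 kg·m/s


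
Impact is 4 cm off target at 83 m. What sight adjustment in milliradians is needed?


1 mrad subtends 1 cm per 10 m of range, so adj = error_cm / (dist_m / 10) = 4 / (83/10) = 0.4819 mrad

0.4819 mrad


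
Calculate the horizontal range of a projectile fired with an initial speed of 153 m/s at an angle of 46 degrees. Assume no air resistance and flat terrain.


R = v0^2 * sin(2*theta) / g = 153^2 * sin(2*46°) / 9.81 = 2385 m

2385 m


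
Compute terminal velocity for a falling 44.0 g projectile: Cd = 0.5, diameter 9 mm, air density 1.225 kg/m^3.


A = pi*(d/2)^2 = pi*(9/2000)^2 = 6.36173e-05 m^2
vt = sqrt(2mg/(Cd*rho*A)) = sqrt(2*0.044*9.81/(0.5 * 1.225 * 6.36173e-05)) = 148.8 m/s

148.8 m/s


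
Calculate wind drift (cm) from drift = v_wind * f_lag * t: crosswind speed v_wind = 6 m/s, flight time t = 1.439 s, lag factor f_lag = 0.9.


drift = v_wind * lag * t = 6 * 0.9 * 1.439 = 7.7706 m ≈ 777.1 cm

777.1 cm


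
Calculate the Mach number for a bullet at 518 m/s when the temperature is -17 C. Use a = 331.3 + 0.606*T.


a = 331.3 + 0.606*(-17) = 320.998 m/s
M = v/a = 518/320.998 = 1.614

1.614


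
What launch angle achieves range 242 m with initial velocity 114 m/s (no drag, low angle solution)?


sin(2*theta) = R*g/v0^2 = 242*9.81/114^2 = 0.182673, theta = arcsin(0.182673)/2 = 5.263°

5.263 degrees


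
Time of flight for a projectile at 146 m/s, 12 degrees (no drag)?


T = 2*v0*sin(theta)/g = 2*146*sin(12°)/9.81 = 6.189 s

6.189 s


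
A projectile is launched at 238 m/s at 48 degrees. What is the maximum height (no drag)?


H = (v0*sin(theta))^2 / (2g) = (238*sin(48°))^2 / (2*9.81) = 1594 m

1594 m


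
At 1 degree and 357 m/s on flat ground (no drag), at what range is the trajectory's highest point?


R = v0^2*sin(2*theta)/g = 357^2*sin(2*1°)/9.81 = 453.405 m
apex_dist = R/2 = 453.405/2 = 226.7 m

226.7 m


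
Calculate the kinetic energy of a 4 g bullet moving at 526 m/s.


E = 0.5*m*v^2 = 0.5*0.004*526^2 = 553.4 J

553.4 J


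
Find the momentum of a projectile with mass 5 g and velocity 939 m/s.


p = m*v = 0.005*939 = 4.695 kg·m/s

4.695 kg·m/s


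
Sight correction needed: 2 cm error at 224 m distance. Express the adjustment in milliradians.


1 mrad subtends 1 cm per 10 m of range, so adj = error_cm / (dist_m / 10) = 2 / (224/10) = 0.08929 mrad

0.08929 mrad


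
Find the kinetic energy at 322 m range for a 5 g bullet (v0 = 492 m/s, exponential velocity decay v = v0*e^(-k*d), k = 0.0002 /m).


v = v0*exp(-k*d) = 492*exp(-0.0002*322) = 461.314 m/s
E = 0.5*m*v^2 = 0.5*0.005*461.314^2 = 532 J

532 J


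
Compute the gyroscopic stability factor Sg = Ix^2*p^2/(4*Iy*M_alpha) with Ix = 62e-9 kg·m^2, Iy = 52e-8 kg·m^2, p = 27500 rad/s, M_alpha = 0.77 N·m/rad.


Sg = Ix^2 * p^2 / (4 * Iy * M_alpha) = (62e-9)^2 * 27500^2 / (4 * 52e-8 * 0.77) = 1.815

1.815


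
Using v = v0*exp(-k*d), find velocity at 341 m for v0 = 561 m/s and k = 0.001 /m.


v = v0*exp(-k*d) = 561*exp(-0.001*341) = 398.9 m/s

398.9 m/s


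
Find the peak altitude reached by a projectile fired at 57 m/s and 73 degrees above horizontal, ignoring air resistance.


H = (v0*sin(theta))^2 / (2g) = (57*sin(73°))^2 / (2*9.81) = 151.4 m

151.4 m


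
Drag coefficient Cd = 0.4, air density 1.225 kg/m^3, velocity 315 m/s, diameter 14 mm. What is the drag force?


A = pi*(d/2)^2 = pi*(14/2000)^2 = 1.53938e-04 m^2
Fd = 0.5*Cd*rho*A*v^2 = 0.5*0.4*1.225*1.53938e-04*315^2 = 3.742 N

3.742 N


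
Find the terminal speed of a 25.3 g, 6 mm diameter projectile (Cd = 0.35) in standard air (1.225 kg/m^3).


A = pi*(d/2)^2 = pi*(6/2000)^2 = 2.82743e-05 m^2
vt = sqrt(2mg/(Cd*rho*A)) = sqrt(2*0.0253*9.81/(0.35 * 1.225 * 2.82743e-05)) = 202.4 m/s

202.4 m/s


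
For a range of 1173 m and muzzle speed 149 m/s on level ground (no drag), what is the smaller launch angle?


sin(2*theta) = R*g/v0^2 = 1173*9.81/149^2 = 0.518316, theta = arcsin(0.518316)/2 = 15.61°

15.61 degrees


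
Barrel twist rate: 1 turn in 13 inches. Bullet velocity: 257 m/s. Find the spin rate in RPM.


twist_m = 13*0.0254 = 0.3302 m
spin = v/twist = 257/0.3302 = 778.3162 rev/s
RPM = spin*60 = 778.3162*60 ≈ 46699 RPM

46699 RPM


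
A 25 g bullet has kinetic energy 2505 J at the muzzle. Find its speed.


v = sqrt(2*E/m) = sqrt(2*2505/0.025) = 447.7 m/s

447.7 m/s


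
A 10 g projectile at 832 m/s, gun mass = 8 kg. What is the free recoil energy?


v_r = m_p*v_p/m_gun = 0.01*832/8 = 1.04 m/s, E_r = 0.5*m_gun*v_r^2 = 0.5*8*1.04^2 = 4.326 J

4.326 J


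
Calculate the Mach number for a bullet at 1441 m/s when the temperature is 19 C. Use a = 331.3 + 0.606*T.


a = 331.3 + 0.606*(19) = 342.814 m/s
M = v/a = 1441/342.814 = 4.203

4.203


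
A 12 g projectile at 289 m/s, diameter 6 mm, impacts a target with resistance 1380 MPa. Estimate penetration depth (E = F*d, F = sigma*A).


A = pi*(d/2)^2 = pi*(6/2)^2 = 28.2743 mm^2
E = 0.5*m*v^2 = 0.5*0.012*289^2 = 501.126 J
depth = E/(sigma*A) = 501.126 J / (1380 MPa * 28.2743 mm^2) = 501.126/(1380 * 28.2743) m = 0.0128433 m ≈ 12.84 mm

12.84 mm


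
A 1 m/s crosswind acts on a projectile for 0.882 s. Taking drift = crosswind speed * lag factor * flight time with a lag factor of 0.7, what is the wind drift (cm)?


drift = v_wind * lag * t = 1 * 0.7 * 0.882 = 0.6174 m ≈ 61.74 cm

61.74 cm


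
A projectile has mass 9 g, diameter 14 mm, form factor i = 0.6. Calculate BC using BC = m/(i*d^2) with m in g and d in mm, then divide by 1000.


BC = m/(i*d^2*1000) = 9/(0.6 * 14^2 * 1000) = 7.653e-05

7.653e-05


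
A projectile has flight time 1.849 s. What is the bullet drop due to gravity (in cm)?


drop = 0.5*g*t^2 = 0.5*9.81*1.849^2 = 16.7692 m ≈ 1677 cm

1677 cm


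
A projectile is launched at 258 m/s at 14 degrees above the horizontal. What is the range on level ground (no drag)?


R = v0^2 * sin(2*theta) / g = 258^2 * sin(2*14°) / 9.81 = 3186 m

3186 m


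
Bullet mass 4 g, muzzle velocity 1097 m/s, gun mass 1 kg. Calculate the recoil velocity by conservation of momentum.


v_recoil = m_p * v_p / m_gun = 0.004 * 1097 / 1 = 4.388 m/s

4.388 m/s


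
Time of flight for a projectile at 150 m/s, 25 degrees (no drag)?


T = 2*v0*sin(theta)/g = 2*150*sin(25°)/9.81 = 12.92 s

12.92 s


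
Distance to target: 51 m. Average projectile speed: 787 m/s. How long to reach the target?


t = d/v = 51/787 = 0.0648 s

0.0648 s


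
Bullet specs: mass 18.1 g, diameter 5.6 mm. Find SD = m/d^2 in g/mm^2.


SD = m/d^2 = 18.1/5.6^2 = 0.5772 g/mm^2

0.5772 g/mm^2


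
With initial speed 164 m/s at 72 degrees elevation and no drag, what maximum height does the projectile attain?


H = (v0*sin(theta))^2 / (2g) = (164*sin(72°))^2 / (2*9.81) = 1240 m

1240 m


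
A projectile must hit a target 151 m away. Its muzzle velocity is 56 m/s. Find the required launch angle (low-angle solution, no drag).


sin(2*theta) = R*g/v0^2 = 151*9.81/56^2 = 0.472357, theta = arcsin(0.472357)/2 = 14.09°

14.09 degrees


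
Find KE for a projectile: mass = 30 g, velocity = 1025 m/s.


E = 0.5*m*v^2 = 0.5*0.03*1025^2 = 15759 J

15759 J


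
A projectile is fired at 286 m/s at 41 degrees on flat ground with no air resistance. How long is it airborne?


T = 2*v0*sin(theta)/g = 2*286*sin(41°)/9.81 = 38.25 s

38.25 s


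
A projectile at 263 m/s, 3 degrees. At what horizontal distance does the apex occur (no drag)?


R = v0^2*sin(2*theta)/g = 263^2*sin(2*3°)/9.81 = 737.016 m
apex_dist = R/2 = 737.016/2 = 368.5 m

368.5 m


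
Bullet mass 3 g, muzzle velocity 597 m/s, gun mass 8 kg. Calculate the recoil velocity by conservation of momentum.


v_recoil = m_p * v_p / m_gun = 0.003 * 597 / 8 = 0.2239 m/s

0.2239 m/s


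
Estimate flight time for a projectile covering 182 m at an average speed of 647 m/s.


t = d/v = 182/647 = 0.2813 s

0.2813 s


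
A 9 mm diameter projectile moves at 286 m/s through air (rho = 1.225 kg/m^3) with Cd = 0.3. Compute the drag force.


A = pi*(d/2)^2 = pi*(9/2000)^2 = 6.36173e-05 m^2
Fd = 0.5*Cd*rho*A*v^2 = 0.5*0.3*1.225*6.36173e-05*286^2 = 0.9562 N

0.9562 N


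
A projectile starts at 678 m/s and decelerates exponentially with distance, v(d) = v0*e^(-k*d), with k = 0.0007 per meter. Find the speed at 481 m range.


v = v0*exp(-k*d) = 678*exp(-0.0007*481) = 484.2 m/s

484.2 m/s


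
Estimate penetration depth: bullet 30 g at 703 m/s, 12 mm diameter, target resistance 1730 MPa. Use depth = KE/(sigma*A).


A = pi*(d/2)^2 = pi*(12/2)^2 = 113.097 mm^2
E = 0.5*m*v^2 = 0.5*0.03*703^2 = 7413.13 J
depth = E/(sigma*A) = 7413.13 J / (1730 MPa * 113.097 mm^2) = 7413.13/(1730 * 113.097) m = 0.0378882 m ≈ 37.89 mm

37.89 mm


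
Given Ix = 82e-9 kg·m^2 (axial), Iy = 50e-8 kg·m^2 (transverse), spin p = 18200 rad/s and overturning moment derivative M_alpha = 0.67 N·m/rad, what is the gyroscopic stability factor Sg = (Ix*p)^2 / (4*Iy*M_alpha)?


Sg = Ix^2 * p^2 / (4 * Iy * M_alpha) = (82e-9)^2 * 18200^2 / (4 * 50e-8 * 0.67) = 1.662

1.662


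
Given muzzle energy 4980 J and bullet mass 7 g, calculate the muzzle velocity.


v = sqrt(2*E/m) = sqrt(2*4980/0.007) = 1193 m/s

1193 m/s


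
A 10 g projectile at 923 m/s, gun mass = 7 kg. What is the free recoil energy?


v_r = m_p*v_p/m_gun = 0.01*923/7 = 1.31857 m/s, E_r = 0.5*m_gun*v_r^2 = 0.5*7*1.31857^2 = 6.085 J

6.085 J


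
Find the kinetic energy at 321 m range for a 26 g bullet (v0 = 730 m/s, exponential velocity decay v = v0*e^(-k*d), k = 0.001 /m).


v = v0*exp(-k*d) = 730*exp(-0.001*321) = 529.559 m/s
E = 0.5*m*v^2 = 0.5*0.026*529.559^2 = 3646 J

3646 J


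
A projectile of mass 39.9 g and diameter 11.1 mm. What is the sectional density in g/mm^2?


SD = m/d^2 = 39.9/11.1^2 = 0.3238 g/mm^2

0.3238 g/mm^2


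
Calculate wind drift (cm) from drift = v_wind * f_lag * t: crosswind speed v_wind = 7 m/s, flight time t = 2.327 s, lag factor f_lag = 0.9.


drift = v_wind * lag * t = 7 * 0.9 * 2.327 = 14.6601 m ≈ 1466 cm

1466 cm


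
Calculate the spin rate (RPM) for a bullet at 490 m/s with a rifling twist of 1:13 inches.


twist_m = 13*0.0254 = 0.3302 m
spin = v/twist = 490/0.3302 = 1483.949 rev/s
RPM = spin*60 = 1483.949*60 ≈ 89037 RPM

89037 RPM


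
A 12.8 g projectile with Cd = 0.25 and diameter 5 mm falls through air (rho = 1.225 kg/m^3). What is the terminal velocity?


A = pi*(d/2)^2 = pi*(5/2000)^2 = 1.96350e-05 m^2
vt = sqrt(2mg/(Cd*rho*A)) = sqrt(2*0.0128*9.81/(0.25 * 1.225 * 1.96350e-05)) = 204.4 m/s

204.4 m/s


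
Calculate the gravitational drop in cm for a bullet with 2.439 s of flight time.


drop = 0.5*g*t^2 = 0.5*9.81*2.439^2 = 29.1785 m ≈ 2918 cm

2918 cm


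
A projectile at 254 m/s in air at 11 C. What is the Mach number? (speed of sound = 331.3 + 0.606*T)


a = 331.3 + 0.606*(11) = 337.966 m/s
M = v/a = 254/337.966 = 0.7516

0.7516


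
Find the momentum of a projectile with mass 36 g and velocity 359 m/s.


p = m*v = 0.036*359 = 12.92 kg·m/s

12.92 kg·m/s


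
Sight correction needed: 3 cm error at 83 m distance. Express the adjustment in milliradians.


1 mrad subtends 1 cm per 10 m of range, so adj = error_cm / (dist_m / 10) = 3 / (83/10) = 0.3614 mrad

0.3614 mrad


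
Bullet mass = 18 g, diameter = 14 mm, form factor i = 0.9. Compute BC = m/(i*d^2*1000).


BC = m/(i*d^2*1000) = 18/(0.9 * 14^2 * 1000) = 0.000102

0.000102


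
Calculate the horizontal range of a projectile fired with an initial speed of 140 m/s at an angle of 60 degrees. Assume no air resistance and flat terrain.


R = v0^2 * sin(2*theta) / g = 140^2 * sin(2*60°) / 9.81 = 1730 m

1730 m


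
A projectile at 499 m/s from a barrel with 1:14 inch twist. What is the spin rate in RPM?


twist_m = 14*0.0254 = 0.3556 m
spin = v/twist = 499/0.3556 = 1403.262 rev/s
RPM = spin*60 = 1403.262*60 ≈ 84196 RPM

84196 RPM


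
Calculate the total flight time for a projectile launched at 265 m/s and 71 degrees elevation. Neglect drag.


T = 2*v0*sin(theta)/g = 2*265*sin(71°)/9.81 = 51.08 s

51.08 s


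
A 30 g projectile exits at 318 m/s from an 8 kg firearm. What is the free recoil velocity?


v_recoil = m_p * v_p / m_gun = 0.03 * 318 / 8 = 1.192 m/s

1.192 m/s


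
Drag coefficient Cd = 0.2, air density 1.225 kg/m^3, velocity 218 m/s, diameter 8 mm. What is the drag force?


A = pi*(d/2)^2 = pi*(8/2000)^2 = 5.02655e-05 m^2
Fd = 0.5*Cd*rho*A*v^2 = 0.5*0.2*1.225*5.02655e-05*218^2 = 0.2926 N

0.2926 N


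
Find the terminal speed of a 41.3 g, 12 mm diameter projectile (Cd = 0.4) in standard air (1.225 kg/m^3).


A = pi*(d/2)^2 = pi*(12/2000)^2 = 1.13097e-04 m^2
vt = sqrt(2mg/(Cd*rho*A)) = sqrt(2*0.0413*9.81/(0.4 * 1.225 * 1.13097e-04)) = 120.9 m/s

120.9 m/s


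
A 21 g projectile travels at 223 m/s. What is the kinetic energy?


E = 0.5*m*v^2 = 0.5*0.021*223^2 = 522.2 J

522.2 J


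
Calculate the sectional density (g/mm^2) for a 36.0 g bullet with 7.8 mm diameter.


SD = m/d^2 = 36.0/7.8^2 = 0.5917 g/mm^2

0.5917 g/mm^2


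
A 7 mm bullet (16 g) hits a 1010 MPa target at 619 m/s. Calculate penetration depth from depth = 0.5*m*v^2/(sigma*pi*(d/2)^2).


A = pi*(d/2)^2 = pi*(7/2)^2 = 38.4845 mm^2
E = 0.5*m*v^2 = 0.5*0.016*619^2 = 3065.29 J
depth = E/(sigma*A) = 3065.29 J / (1010 MPa * 38.4845 mm^2) = 3065.29/(1010 * 38.4845) m = 0.0788613 m ≈ 78.86 mm

78.86 mm


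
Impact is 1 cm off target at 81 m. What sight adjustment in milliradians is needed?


1 mrad subtends 1 cm per 10 m of range, so adj = error_cm / (dist_m / 10) = 1 / (81/10) = 0.1235 mrad

0.1235 mrad


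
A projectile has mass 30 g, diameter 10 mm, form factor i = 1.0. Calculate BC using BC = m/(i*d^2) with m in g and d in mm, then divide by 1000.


BC = m/(i*d^2*1000) = 30/(1.0 * 10^2 * 1000) = 0.0003

0.0003


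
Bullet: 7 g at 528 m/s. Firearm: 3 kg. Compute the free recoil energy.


v_r = m_p*v_p/m_gun = 0.007*528/3 = 1.232 m/s, E_r = 0.5*m_gun*v_r^2 = 0.5*3*1.232^2 = 2.277 J

2.277 J


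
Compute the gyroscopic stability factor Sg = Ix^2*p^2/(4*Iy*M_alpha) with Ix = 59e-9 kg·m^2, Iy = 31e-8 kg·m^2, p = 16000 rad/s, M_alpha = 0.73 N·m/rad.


Sg = Ix^2 * p^2 / (4 * Iy * M_alpha) = (59e-9)^2 * 16000^2 / (4 * 31e-8 * 0.73) = 0.9845

0.9845


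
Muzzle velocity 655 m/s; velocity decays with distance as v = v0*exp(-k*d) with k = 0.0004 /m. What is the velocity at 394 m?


v = v0*exp(-k*d) = 655*exp(-0.0004*394) = 559.5 m/s

559.5 m/s


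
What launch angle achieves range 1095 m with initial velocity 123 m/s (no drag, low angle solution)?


sin(2*theta) = R*g/v0^2 = 1095*9.81/123^2 = 0.710024, theta = arcsin(0.710024)/2 = 22.62°

22.62 degrees


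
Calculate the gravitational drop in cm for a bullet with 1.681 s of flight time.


drop = 0.5*g*t^2 = 0.5*9.81*1.681^2 = 13.8604 m ≈ 1386 cm

1386 cm


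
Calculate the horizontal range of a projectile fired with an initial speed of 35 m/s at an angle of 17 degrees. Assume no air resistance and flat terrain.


R = v0^2 * sin(2*theta) / g = 35^2 * sin(2*17°) / 9.81 = 69.83 m

69.83 m


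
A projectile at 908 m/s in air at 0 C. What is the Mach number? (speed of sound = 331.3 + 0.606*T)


a = 331.3 + 0.606*(0) = 331.3 m/s
M = v/a = 908/331.3 = 2.741

2.741


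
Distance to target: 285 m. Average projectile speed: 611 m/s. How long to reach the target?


t = d/v = 285/611 = 0.4664 s

0.4664 s


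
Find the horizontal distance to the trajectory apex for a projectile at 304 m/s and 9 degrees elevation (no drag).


R = v0^2*sin(2*theta)/g = 304^2*sin(2*9°)/9.81 = 2911.12 m
apex_dist = R/2 = 2911.12/2 = 1456 m

1456 m


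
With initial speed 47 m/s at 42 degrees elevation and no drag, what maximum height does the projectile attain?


H = (v0*sin(theta))^2 / (2g) = (47*sin(42°))^2 / (2*9.81) = 50.41 m

50.41 m


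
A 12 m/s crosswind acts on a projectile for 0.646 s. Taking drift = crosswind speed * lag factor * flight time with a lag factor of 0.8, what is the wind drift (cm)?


drift = v_wind * lag * t = 12 * 0.8 * 0.646 = 6.2016 m ≈ 620.2 cm

620.2 cm


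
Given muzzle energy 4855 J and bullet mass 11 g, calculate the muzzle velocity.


v = sqrt(2*E/m) = sqrt(2*4855/0.011) = 939.5 m/s

939.5 m/s


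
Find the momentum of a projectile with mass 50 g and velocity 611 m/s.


p = m*v = 0.05*611 = 30.55 kg·m/s

30.55 kg·m/s


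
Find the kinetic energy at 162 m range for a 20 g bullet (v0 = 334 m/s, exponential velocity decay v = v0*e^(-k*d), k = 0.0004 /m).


v = v0*exp(-k*d) = 334*exp(-0.0004*162) = 313.043 m/s
E = 0.5*m*v^2 = 0.5*0.02*313.043^2 = 980 J

980 J


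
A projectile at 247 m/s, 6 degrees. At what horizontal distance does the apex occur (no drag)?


R = v0^2*sin(2*theta)/g = 247^2*sin(2*6°)/9.81 = 1293.02 m
apex_dist = R/2 = 1293.02/2 = 646.5 m

646.5 m


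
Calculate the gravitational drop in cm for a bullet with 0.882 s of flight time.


drop = 0.5*g*t^2 = 0.5*9.81*0.882^2 = 3.81572 m ≈ 381.6 cm

381.6 cm


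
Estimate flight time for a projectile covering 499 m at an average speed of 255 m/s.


t = d/v = 499/255 = 1.957 s

1.957 s


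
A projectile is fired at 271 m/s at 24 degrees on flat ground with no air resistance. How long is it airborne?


T = 2*v0*sin(theta)/g = 2*271*sin(24°)/9.81 = 22.47 s

22.47 s


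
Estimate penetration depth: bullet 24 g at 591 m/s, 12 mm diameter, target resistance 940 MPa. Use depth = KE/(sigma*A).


A = pi*(d/2)^2 = pi*(12/2)^2 = 113.097 mm^2
E = 0.5*m*v^2 = 0.5*0.024*591^2 = 4191.37 J
depth = E/(sigma*A) = 4191.37 J / (940 MPa * 113.097 mm^2) = 4191.37/(940 * 113.097) m = 0.0394254 m ≈ 39.43 mm

39.43 mm


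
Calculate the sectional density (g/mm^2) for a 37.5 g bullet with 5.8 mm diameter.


SD = m/d^2 = 37.5/5.8^2 = 1.115 g/mm^2

1.115 g/mm^2


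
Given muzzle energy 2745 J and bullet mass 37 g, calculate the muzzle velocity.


v = sqrt(2*E/m) = sqrt(2*2745/0.037) = 385.2 m/s

385.2 m/s


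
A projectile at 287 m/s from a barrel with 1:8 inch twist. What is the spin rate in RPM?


twist_m = 8*0.0254 = 0.2032 m
spin = v/twist = 287/0.2032 = 1412.402 rev/s
RPM = spin*60 = 1412.402*60 ≈ 84744 RPM

84744 RPM


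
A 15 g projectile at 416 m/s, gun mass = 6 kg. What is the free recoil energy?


v_r = m_p*v_p/m_gun = 0.015*416/6 = 1.04 m/s, E_r = 0.5*m_gun*v_r^2 = 0.5*6*1.04^2 = 3.245 J

3.245 J


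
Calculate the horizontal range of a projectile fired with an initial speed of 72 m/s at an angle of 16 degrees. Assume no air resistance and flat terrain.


R = v0^2 * sin(2*theta) / g = 72^2 * sin(2*16°) / 9.81 = 280 m

280 m


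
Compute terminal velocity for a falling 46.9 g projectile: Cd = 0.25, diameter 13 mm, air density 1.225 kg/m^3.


A = pi*(d/2)^2 = pi*(13/2000)^2 = 1.32732e-04 m^2
vt = sqrt(2mg/(Cd*rho*A)) = sqrt(2*0.0469*9.81/(0.25 * 1.225 * 1.32732e-04)) = 150.5 m/s

150.5 m/s


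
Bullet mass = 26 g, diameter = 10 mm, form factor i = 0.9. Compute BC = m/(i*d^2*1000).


BC = m/(i*d^2*1000) = 26/(0.9 * 10^2 * 1000) = 0.0002889

0.0002889


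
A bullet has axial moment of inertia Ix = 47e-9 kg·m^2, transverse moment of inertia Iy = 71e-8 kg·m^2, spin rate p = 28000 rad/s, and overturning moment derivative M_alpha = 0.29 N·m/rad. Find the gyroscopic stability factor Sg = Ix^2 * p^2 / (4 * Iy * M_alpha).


Sg = Ix^2 * p^2 / (4 * Iy * M_alpha) = (47e-9)^2 * 28000^2 / (4 * 71e-8 * 0.29) = 2.103

2.103


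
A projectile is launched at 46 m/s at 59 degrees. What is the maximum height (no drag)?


H = (v0*sin(theta))^2 / (2g) = (46*sin(59°))^2 / (2*9.81) = 79.24 m

79.24 m


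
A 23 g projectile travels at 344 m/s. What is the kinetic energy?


E = 0.5*m*v^2 = 0.5*0.023*344^2 = 1361 J

1361 J


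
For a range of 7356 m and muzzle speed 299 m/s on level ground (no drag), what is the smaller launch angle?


sin(2*theta) = R*g/v0^2 = 7356*9.81/299^2 = 0.807176, theta = arcsin(0.807176)/2 = 26.91°

26.91 degrees


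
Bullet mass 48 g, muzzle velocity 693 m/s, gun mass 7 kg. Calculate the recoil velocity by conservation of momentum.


v_recoil = m_p * v_p / m_gun = 0.048 * 693 / 7 = 4.752 m/s

4.752 m/s


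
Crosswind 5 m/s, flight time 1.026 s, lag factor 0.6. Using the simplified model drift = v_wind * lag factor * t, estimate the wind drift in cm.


drift = v_wind * lag * t = 5 * 0.6 * 1.026 = 3.078 m ≈ 307.8 cm

307.8 cm


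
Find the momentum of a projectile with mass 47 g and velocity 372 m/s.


p = m*v = 0.047*372 = 17.48 kg·m/s

17.48 kg·m/s


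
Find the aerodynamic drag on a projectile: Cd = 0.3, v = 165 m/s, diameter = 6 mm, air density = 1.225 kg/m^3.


A = pi*(d/2)^2 = pi*(6/2000)^2 = 2.82743e-05 m^2
Fd = 0.5*Cd*rho*A*v^2 = 0.5*0.3*1.225*2.82743e-05*165^2 = 0.1414 N

0.1414 N


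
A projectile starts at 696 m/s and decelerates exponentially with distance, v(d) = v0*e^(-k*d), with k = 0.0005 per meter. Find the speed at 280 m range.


v = v0*exp(-k*d) = 696*exp(-0.0005*280) = 605.1 m/s

605.1 m/s


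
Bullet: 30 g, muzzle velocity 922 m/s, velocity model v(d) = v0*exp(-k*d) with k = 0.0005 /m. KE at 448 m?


v = v0*exp(-k*d) = 922*exp(-0.0005*448) = 736.969 m/s
E = 0.5*m*v^2 = 0.5*0.03*736.969^2 = 8147 J

8147 J


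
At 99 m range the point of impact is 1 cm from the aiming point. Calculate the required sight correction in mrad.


1 mrad subtends 1 cm per 10 m of range, so adj = error_cm / (dist_m / 10) = 1 / (99/10) = 0.101 mrad

0.101 mrad


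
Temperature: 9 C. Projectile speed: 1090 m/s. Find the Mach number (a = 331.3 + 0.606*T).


a = 331.3 + 0.606*(9) = 336.754 m/s
M = v/a = 1090/336.754 = 3.237

3.237


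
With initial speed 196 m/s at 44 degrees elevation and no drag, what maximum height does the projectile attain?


H = (v0*sin(theta))^2 / (2g) = (196*sin(44°))^2 / (2*9.81) = 944.8 m

944.8 m


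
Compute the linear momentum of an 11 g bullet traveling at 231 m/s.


p = m*v = 0.011*231 = 2.541 kg·m/s

2.541 kg·m/s


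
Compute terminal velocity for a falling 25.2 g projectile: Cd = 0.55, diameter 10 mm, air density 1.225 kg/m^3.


A = pi*(d/2)^2 = pi*(10/2000)^2 = 7.85398e-05 m^2
vt = sqrt(2mg/(Cd*rho*A)) = sqrt(2*0.0252*9.81/(0.55 * 1.225 * 7.85398e-05)) = 96.66 m/s

96.66 m/s


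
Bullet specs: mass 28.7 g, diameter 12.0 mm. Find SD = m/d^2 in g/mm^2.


SD = m/d^2 = 28.7/12.0^2 = 0.1993 g/mm^2

0.1993 g/mm^2


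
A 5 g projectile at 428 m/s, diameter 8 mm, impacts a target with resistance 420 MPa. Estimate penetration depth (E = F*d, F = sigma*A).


A = pi*(d/2)^2 = pi*(8/2)^2 = 50.2655 mm^2
E = 0.5*m*v^2 = 0.5*0.005*428^2 = 457.96 J
depth = E/(sigma*A) = 457.96 J / (420 MPa * 50.2655 mm^2) = 457.96/(420 * 50.2655) m = 0.0216924 m ≈ 21.69 mm

21.69 mm


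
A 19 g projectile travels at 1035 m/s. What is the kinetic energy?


E = 0.5*m*v^2 = 0.5*0.019*1035^2 = 10177 J

10177 J


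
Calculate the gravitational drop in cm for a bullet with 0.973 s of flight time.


drop = 0.5*g*t^2 = 0.5*9.81*0.973^2 = 4.64371 m ≈ 464.4 cm

464.4 cm


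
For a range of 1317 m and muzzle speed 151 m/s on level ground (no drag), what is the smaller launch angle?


sin(2*theta) = R*g/v0^2 = 1317*9.81/151^2 = 0.566632, theta = arcsin(0.566632)/2 = 17.26°

17.26 degrees


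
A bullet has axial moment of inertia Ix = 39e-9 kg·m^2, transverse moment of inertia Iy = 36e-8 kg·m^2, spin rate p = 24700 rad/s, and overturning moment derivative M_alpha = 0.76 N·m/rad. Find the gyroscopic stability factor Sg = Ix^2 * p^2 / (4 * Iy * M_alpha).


Sg = Ix^2 * p^2 / (4 * Iy * M_alpha) = (39e-9)^2 * 24700^2 / (4 * 36e-8 * 0.76) = 0.8479

0.8479


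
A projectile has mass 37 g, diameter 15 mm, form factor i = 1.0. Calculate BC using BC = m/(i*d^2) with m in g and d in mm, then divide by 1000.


BC = m/(i*d^2*1000) = 37/(1.0 * 15^2 * 1000) = 0.0001644

0.0001644


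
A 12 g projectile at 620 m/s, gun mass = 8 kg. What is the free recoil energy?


v_r = m_p*v_p/m_gun = 0.012*620/8 = 0.93 m/s, E_r = 0.5*m_gun*v_r^2 = 0.5*8*0.93^2 = 3.46 J

3.46 J


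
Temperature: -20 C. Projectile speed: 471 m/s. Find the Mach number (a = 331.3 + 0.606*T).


a = 331.3 + 0.606*(-20) = 319.18 m/s
M = v/a = 471/319.18 = 1.476

1.476


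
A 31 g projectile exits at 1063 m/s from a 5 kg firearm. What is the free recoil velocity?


v_recoil = m_p * v_p / m_gun = 0.031 * 1063 / 5 = 6.591 m/s

6.591 m/s


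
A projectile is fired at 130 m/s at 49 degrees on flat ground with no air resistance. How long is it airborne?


T = 2*v0*sin(theta)/g = 2*130*sin(49°)/9.81 = 20 s

20 s


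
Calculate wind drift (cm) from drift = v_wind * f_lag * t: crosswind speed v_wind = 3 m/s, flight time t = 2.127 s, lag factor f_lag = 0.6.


drift = v_wind * lag * t = 3 * 0.6 * 2.127 = 3.8286 m ≈ 382.9 cm

382.9 cm


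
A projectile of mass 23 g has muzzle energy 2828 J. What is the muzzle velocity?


v = sqrt(2*E/m) = sqrt(2*2828/0.023) = 495.9 m/s

495.9 m/s


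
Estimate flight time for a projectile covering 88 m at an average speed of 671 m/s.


t = d/v = 88/671 = 0.1311 s

0.1311 s


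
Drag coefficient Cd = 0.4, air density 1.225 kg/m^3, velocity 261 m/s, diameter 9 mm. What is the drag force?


A = pi*(d/2)^2 = pi*(9/2000)^2 = 6.36173e-05 m^2
Fd = 0.5*Cd*rho*A*v^2 = 0.5*0.4*1.225*6.36173e-05*261^2 = 1.062 N

1.062 N


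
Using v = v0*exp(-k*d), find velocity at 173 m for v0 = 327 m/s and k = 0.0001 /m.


v = v0*exp(-k*d) = 327*exp(-0.0001*173) = 321.4 m/s

321.4 m/s


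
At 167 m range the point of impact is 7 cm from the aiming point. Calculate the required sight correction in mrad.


1 mrad subtends 1 cm per 10 m of range, so adj = error_cm / (dist_m / 10) = 7 / (167/10) = 0.4192 mrad

0.4192 mrad


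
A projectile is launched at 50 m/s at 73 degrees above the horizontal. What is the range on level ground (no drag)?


R = v0^2 * sin(2*theta) / g = 50^2 * sin(2*73°) / 9.81 = 142.5 m

142.5 m


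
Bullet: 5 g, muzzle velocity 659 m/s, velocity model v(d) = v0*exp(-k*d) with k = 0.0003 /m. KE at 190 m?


v = v0*exp(-k*d) = 659*exp(-0.0003*190) = 622.487 m/s
E = 0.5*m*v^2 = 0.5*0.005*622.487^2 = 968.7 J

968.7 J


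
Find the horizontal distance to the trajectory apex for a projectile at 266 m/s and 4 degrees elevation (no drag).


R = v0^2*sin(2*theta)/g = 266^2*sin(2*4°)/9.81 = 1003.81 m
apex_dist = R/2 = 1003.81/2 = 501.9 m

501.9 m


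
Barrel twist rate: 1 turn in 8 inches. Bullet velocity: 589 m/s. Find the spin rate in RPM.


twist_m = 8*0.0254 = 0.2032 m
spin = v/twist = 589/0.2032 = 2898.622 rev/s
RPM = spin*60 = 2898.622*60 ≈ 173917 RPM

173917 RPM


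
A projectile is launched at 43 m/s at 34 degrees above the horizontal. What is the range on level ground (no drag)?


R = v0^2 * sin(2*theta) / g = 43^2 * sin(2*34°) / 9.81 = 174.8 m

174.8 m


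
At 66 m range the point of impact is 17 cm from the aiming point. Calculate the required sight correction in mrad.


1 mrad subtends 1 cm per 10 m of range, so adj = error_cm / (dist_m / 10) = 17 / (66/10) = 2.576 mrad

2.576 mrad


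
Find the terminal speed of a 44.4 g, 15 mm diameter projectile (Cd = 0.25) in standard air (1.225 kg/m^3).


A = pi*(d/2)^2 = pi*(15/2000)^2 = 1.76715e-04 m^2
vt = sqrt(2mg/(Cd*rho*A)) = sqrt(2*0.0444*9.81/(0.25 * 1.225 * 1.76715e-04)) = 126.9 m/s

126.9 m/s


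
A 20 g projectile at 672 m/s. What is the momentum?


p = m*v = 0.02*672 = 13.44 kg·m/s

13.44 kg·m/s


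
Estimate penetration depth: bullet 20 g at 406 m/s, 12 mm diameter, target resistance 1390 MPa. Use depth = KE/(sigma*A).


A = pi*(d/2)^2 = pi*(12/2)^2 = 113.097 mm^2
E = 0.5*m*v^2 = 0.5*0.02*406^2 = 1648.36 J
depth = E/(sigma*A) = 1648.36 J / (1390 MPa * 113.097 mm^2) = 1648.36/(1390 * 113.097) m = 0.0104854 m ≈ 10.49 mm

10.49 mm


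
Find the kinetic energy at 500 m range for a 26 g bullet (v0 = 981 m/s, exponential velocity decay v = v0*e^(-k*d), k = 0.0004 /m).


v = v0*exp(-k*d) = 981*exp(-0.0004*500) = 803.175 m/s
E = 0.5*m*v^2 = 0.5*0.026*803.175^2 = 8386 J

8386 J


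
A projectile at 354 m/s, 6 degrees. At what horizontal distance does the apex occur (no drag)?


R = v0^2*sin(2*theta)/g = 354^2*sin(2*6°)/9.81 = 2655.93 m
apex_dist = R/2 = 2655.93/2 = 1328 m

1328 m


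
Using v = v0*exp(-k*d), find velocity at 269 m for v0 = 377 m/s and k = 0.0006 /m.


v = v0*exp(-k*d) = 377*exp(-0.0006*269) = 320.8 m/s

320.8 m/s


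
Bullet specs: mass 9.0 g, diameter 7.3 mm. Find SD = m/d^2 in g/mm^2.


SD = m/d^2 = 9.0/7.3^2 = 0.1689 g/mm^2

0.1689 g/mm^2


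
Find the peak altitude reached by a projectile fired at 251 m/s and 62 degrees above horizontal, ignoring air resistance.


H = (v0*sin(theta))^2 / (2g) = (251*sin(62°))^2 / (2*9.81) = 2503 m

2503 m


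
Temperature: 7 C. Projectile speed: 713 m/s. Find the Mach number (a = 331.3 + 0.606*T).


a = 331.3 + 0.606*(7) = 335.542 m/s
M = v/a = 713/335.542 = 2.125

2.125


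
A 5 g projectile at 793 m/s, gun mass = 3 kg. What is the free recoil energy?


v_r = m_p*v_p/m_gun = 0.005*793/3 = 1.32167 m/s, E_r = 0.5*m_gun*v_r^2 = 0.5*3*1.32167^2 = 2.62 J

2.62 J


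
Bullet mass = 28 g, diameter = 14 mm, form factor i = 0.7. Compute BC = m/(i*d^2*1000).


BC = m/(i*d^2*1000) = 28/(0.7 * 14^2 * 1000) = 0.0002041

0.0002041


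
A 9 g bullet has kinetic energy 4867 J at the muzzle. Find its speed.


v = sqrt(2*E/m) = sqrt(2*4867/0.009) = 1040 m/s

1040 m/s


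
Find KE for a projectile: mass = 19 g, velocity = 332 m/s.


E = 0.5*m*v^2 = 0.5*0.019*332^2 = 1047 J

1047 J


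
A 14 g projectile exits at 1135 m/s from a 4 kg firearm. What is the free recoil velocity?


v_recoil = m_p * v_p / m_gun = 0.014 * 1135 / 4 = 3.973 m/s

3.973 m/s


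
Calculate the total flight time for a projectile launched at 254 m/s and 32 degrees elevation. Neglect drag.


T = 2*v0*sin(theta)/g = 2*254*sin(32°)/9.81 = 27.44 s

27.44 s


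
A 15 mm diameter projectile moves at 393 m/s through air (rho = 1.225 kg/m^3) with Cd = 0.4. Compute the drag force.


A = pi*(d/2)^2 = pi*(15/2000)^2 = 1.76715e-04 m^2
Fd = 0.5*Cd*rho*A*v^2 = 0.5*0.4*1.225*1.76715e-04*393^2 = 6.687 N

6.687 N


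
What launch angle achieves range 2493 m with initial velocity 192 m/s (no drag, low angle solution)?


sin(2*theta) = R*g/v0^2 = 2493*9.81/192^2 = 0.66342, theta = arcsin(0.66342)/2 = 20.78°

20.78 degrees


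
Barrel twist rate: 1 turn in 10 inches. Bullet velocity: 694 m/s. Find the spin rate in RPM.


twist_m = 10*0.0254 = 0.254 m
spin = v/twist = 694/0.254 = 2732.283 rev/s
RPM = spin*60 = 2732.283*60 ≈ 163937 RPM

163937 RPM
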